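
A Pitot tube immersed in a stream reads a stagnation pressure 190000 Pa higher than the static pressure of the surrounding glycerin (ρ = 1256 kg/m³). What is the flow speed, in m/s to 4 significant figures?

v ≈ 17.39 m/s

The dynamic pressure equals the rise in static pressure at the stagnation point: ΔP = ½ρv².
v = √(2ΔP/ρ) = √(2·190000/1256) = 17.39 m/s.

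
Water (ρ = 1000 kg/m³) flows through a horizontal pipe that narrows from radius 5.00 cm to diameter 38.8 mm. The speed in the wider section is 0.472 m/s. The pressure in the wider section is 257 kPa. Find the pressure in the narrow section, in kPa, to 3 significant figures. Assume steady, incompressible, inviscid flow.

By continuity, v₂ = v₁·A₁/A₂ = 0.472·(78.5/11.8) = 3.14 m/s.
Bernoulli (h₁ = h₂): P₁ − P₂ = ½ρ(v₂² − v₁²).
P₂ = P₁ − ½ρ(v₂² − v₁²) = 257000 − ½·1000·(3.14² − 0.472²) = 257000 − 4800 = 252000 Pa.

252 kPa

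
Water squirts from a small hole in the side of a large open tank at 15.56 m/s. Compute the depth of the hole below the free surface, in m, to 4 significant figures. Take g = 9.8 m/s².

Inverting v = √(2gh) gives h = v² / 2g.
h = 15.56²/(2·9.8) = 242.1/19.60 = 12.35 m.

12.35 m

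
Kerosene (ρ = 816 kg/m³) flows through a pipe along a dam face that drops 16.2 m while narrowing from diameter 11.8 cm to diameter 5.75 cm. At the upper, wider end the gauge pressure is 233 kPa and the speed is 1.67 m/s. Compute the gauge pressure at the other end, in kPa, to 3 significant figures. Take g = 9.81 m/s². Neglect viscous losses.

P₂ ≈ 344 kPa

Continuity gives A₁v₁ = A₂v₂, so v₂ = (109 cm²)/(26.0 cm²) × 1.67 m/s = 7.03 m/s.
Bernoulli: P₁ + ½ρv₁² + ρg h₁ = P₂ + ½ρv₂² + ρg h₂, so P₂ = P₁ + ½ρ(v₁² − v₂²) − ρg(h₂ − h₁).
P₂ = 233000 + ½·816·(1.67² − 7.03²) − 816·9.81·(−16.2) = 233000 + (-19000) − (-130000) = 344000 Pa.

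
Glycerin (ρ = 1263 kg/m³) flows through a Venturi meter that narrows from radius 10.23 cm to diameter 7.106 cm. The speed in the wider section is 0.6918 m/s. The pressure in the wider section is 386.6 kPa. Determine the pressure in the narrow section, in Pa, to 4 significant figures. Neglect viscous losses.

By continuity, v₂ = v₁·A₁/A₂ = 0.6918·(328.8/39.66) = 5.735 m/s.
The pipe is horizontal, so Bernoulli reduces to P₁ + ½ρv₁² = P₂ + ½ρv₂².
P₂ = P₁ − ½ρ(v₂² − v₁²) = 386600 − ½·1263·(5.735² − 0.6918²) = 386600 − 20470 = 366100 Pa.

P₂ = 366100 Pa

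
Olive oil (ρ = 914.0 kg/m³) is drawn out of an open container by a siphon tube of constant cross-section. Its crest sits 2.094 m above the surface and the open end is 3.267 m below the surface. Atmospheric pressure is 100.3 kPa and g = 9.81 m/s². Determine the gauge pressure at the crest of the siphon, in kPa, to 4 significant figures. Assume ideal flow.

-48.07 kPa

The outlet speed comes from Torricelli: v = √(2g·3.267) = 8.006 m/s.
Continuity keeps v the same throughout the tube; from surface to crest, P_atm + 0 = P_top + ½ρv² + ρg·h_top.
P_top = 100300 − ½·914.0·8.006² − 914.0·9.81·2.094 = 52230 Pa. So P_gauge = P_top − P_atm = -48070 Pa.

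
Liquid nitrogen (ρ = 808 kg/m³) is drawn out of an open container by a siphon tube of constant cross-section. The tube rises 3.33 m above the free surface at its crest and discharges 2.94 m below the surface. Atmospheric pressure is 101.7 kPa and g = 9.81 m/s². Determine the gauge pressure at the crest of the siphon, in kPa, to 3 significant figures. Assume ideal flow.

Bernoulli surface→outlet gives ½v² = g·h_out, so v = √(2·9.81·2.94) = 7.59 m/s.
With constant cross-section the crest speed equals v; applying Bernoulli from the surface up to the crest, P_top = P_atm − ½ρv² − ρg·h_top.
P_top = 101700 − ½·808·7.59² − 808·9.81·3.33 = 52000 Pa. So P_gauge = P_top − P_atm = -49700 Pa.

P_gauge ≈ -49.7 kPa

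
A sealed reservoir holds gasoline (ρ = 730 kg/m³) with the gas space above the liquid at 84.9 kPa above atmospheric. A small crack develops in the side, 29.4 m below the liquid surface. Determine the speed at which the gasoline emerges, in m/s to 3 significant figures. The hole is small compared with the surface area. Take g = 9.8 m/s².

v ≈ 28.4 m/s

Take point 1 at the surface (v₁ ≈ 0) and point 2 at the hole (at atmospheric pressure). Bernoulli: P₁ + ρg h = P_atm + ½ρv₂².
With P₁ − P_atm = 84900 Pa, v₂ = √(2gh + 2ΔP/ρ) = √(2·9.8·29.4 + 2·84900/730) = 28.4 m/s.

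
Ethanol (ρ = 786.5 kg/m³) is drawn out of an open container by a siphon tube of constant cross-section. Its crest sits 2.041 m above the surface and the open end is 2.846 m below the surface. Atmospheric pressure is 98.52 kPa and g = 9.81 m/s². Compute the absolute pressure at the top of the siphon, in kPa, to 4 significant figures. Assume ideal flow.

Bernoulli surface→outlet gives ½v² = g·h_out, so v = √(2·9.81·2.846) = 7.473 m/s.
With constant cross-section the crest speed equals v; applying Bernoulli from the surface up to the crest, P_top = P_atm − ½ρv² − ρg·h_top.
P_top = 98520 − ½·786.5·7.473² − 786.5·9.81·2.041 = 60810 Pa.

P_top = 60.81 kPa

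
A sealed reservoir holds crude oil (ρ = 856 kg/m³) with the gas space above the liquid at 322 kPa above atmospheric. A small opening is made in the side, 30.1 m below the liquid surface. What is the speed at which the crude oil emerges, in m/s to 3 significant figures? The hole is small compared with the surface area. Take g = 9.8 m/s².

Take point 1 at the surface (v₁ ≈ 0) and point 2 at the hole (at atmospheric pressure). Bernoulli: P₁ + ρg h = P_atm + ½ρv₂².
With P₁ − P_atm = 322000 Pa, v₂ = √(2gh + 2ΔP/ρ) = √(2·9.8·30.1 + 2·322000/856) = 36.6 m/s.

v ≈ 36.6 m/s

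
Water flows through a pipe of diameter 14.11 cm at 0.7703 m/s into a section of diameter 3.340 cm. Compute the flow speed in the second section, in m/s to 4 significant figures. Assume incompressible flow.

v₂ = 13.75 m/s

The volume flow rate is constant, so v₂ = (A₁/A₂)v₁ = (156.4/8.762)·0.7703 = 13.75 m/s.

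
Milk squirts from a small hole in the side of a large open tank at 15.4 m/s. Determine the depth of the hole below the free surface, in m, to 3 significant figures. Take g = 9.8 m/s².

Torricelli: v = √(2gh), so h = v²/(2g).
h = 15.4²/(2·9.8) = 237/19.60 = 12.1 m.

12.1 m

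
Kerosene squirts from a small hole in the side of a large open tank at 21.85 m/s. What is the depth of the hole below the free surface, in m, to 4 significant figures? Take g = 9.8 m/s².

For a small hole in a large open tank, ½v² = gh, giving h = v²/(2g).
h = 21.85²/(2·9.8) = 477.4/19.60 = 24.36 m.

h ≈ 24.36 m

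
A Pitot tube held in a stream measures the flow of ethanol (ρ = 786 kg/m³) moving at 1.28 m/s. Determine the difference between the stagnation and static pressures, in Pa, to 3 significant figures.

Bernoulli between the free stream and the stagnation point: ½ρv² = P_stag − P_static.
ΔP = ½·786·1.28² = 644 Pa.

ΔP ≈ 644 Pa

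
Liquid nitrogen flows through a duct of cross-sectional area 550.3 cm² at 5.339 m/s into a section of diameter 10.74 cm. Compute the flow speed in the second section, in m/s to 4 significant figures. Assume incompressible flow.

v₂ ≈ 32.43 m/s

By continuity, v₂ = v₁·A₁/A₂ = 5.339·(550.3/90.59) = 32.43 m/s.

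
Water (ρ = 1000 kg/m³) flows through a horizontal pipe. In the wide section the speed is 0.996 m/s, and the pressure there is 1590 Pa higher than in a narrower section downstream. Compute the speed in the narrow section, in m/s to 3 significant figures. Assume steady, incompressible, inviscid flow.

v₂ = 2.04 m/s

With h₁ = h₂, rearranging Bernoulli gives v₂ = √(v₁² + 2ΔP/ρ).
v₂ = √(0.996² + 2·1590/1000) = √(0.992 + 3.18) = 2.04 m/s.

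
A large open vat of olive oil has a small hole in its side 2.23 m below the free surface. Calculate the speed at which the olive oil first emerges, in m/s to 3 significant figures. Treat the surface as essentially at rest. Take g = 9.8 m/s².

With the surface at rest and both surface and jet at atmospheric pressure, Bernoulli gives ρg h = ½ρv², so v = √(2gh) = √(2·9.8·2.23) = 6.61 m/s.

6.61 m/s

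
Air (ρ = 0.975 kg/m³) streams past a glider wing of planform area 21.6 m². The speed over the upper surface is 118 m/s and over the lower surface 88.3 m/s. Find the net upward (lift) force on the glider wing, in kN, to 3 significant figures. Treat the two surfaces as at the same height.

F ≈ 64.5 kN

From P + ½ρv² = const at equal height, P_low − P_up = ½ρ(v_up² − v_low²).
ΔP = ½·0.975·(118² − 88.3²) = 2990 Pa.
Lift = ΔP · A = 2990 × 21.6 = 64500 N.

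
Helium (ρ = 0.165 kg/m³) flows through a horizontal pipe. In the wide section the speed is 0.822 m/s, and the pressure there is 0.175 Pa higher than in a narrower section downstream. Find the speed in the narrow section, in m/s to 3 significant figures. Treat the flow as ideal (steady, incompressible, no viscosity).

Horizontal Bernoulli: P₁ + ½ρv₁² = P₂ + ½ρv₂², so v₂² = v₁² + 2(P₁ − P₂)/ρ.
v₂ = √(0.822² + 2·0.175/0.165) = √(0.676 + 2.12) = 1.67 m/s.

v₂ = 1.67 m/s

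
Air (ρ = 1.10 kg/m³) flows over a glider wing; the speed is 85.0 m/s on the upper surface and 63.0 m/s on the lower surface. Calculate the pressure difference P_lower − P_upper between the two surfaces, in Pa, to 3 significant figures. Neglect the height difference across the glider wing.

ΔP ≈ 1790 Pa

With negligible Δh, P + ½ρv² is constant, so P_low − P_up = ½ρ(v_up² − v_low²).
ΔP = ½·1.10·(85.0² − 63.0²) = 1790 Pa.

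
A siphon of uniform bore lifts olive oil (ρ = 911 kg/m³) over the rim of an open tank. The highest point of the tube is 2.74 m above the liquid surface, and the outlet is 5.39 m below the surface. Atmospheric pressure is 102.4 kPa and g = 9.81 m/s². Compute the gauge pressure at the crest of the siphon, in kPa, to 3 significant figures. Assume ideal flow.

-72.7 kPa

The outlet speed comes from Torricelli: v = √(2g·5.39) = 10.3 m/s.
Continuity keeps v the same throughout the tube; from surface to crest, P_atm + 0 = P_top + ½ρv² + ρg·h_top.
P_top = 102400 − ½·911·10.3² − 911·9.81·2.74 = 29700 Pa. So P_gauge = P_top − P_atm = -72700 Pa.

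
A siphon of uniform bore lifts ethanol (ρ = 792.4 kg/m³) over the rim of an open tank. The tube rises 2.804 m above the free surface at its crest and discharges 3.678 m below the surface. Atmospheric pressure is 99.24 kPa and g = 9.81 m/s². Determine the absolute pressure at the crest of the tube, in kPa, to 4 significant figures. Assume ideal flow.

P_top ≈ 48.85 kPa

Bernoulli surface→outlet gives ½v² = g·h_out, so v = √(2·9.81·3.678) = 8.495 m/s.
With constant cross-section the crest speed equals v; applying Bernoulli from the surface up to the crest, P_top = P_atm − ½ρv² − ρg·h_top.
P_top = 99240 − ½·792.4·8.495² − 792.4·9.81·2.804 = 48850 Pa.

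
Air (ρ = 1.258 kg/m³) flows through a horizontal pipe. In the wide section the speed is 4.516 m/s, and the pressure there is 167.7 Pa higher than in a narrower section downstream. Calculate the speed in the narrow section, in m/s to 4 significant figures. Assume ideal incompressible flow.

Horizontal Bernoulli: P₁ + ½ρv₁² = P₂ + ½ρv₂², so v₂² = v₁² + 2(P₁ − P₂)/ρ.
v₂ = √(4.516² + 2·167.7/1.258) = √(20.39 + 266.6) = 16.94 m/s.

v₂ = 16.94 m/s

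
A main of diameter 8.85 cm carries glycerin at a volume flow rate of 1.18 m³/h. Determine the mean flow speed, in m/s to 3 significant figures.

Q = 1.18 m³/h = 0.000328 m³/s.
v = Q/A = 0.000328 / 0.00615 = 0.0533 m/s.

v ≈ 0.0533 m/s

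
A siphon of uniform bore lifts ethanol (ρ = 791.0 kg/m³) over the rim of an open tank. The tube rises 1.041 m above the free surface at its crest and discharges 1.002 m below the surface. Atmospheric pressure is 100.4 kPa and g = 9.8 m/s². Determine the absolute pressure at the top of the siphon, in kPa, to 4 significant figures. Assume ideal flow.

P_top ≈ 84.56 kPa

The outlet speed comes from Torricelli: v = √(2g·1.002) = 4.432 m/s.
The bore is uniform, so the speed at the crest is the same v. Bernoulli surface→crest: P_atm = P_top + ½ρv² + ρg·h_top.
P_top = 100400 − ½·791.0·4.432² − 791.0·9.8·1.041 = 84560 Pa.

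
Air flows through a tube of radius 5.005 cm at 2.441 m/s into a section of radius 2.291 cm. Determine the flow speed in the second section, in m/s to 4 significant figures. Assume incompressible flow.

The volume flow rate is constant, so v₂ = (A₁/A₂)v₁ = (78.70/16.49)·2.441 = 11.65 m/s.

11.65 m/s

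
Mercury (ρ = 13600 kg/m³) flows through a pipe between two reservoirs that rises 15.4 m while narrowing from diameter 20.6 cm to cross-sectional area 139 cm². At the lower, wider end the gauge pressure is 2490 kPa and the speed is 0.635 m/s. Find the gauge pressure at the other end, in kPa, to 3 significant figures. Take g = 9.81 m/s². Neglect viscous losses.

422 kPa

The volume flow rate is constant, so v₂ = (A₁/A₂)v₁ = (333/139)·0.635 = 1.52 m/s.
Bernoulli: P₁ + ½ρv₁² + ρg h₁ = P₂ + ½ρv₂² + ρg h₂, so P₂ = P₁ + ½ρ(v₁² − v₂²) − ρg(h₂ − h₁).
P₂ = 2490000 + ½·13600·(0.635² − 1.52²) − 13600·9.81·(+15.4) = 2490000 + (-13000) − (2050000) = 422000 Pa.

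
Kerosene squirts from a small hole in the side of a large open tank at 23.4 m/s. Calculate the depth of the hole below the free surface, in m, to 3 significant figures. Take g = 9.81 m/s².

For a small hole in a large open tank, ½v² = gh, giving h = v²/(2g).
h = 23.4²/(2·9.81) = 548/19.62 = 27.9 m.

h = 27.9 m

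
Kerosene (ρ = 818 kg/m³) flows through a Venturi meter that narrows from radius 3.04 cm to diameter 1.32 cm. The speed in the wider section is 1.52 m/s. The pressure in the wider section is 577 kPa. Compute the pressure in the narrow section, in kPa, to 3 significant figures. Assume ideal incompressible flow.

P₂ ≈ 153 kPa

Continuity gives A₁v₁ = A₂v₂, so v₂ = (29.0 cm²)/(1.37 cm²) × 1.52 m/s = 32.2 m/s.
With no height change, Bernoulli's equation is P₁ + ½ρv₁² = P₂ + ½ρv₂².
P₂ = P₁ − ½ρ(v₂² − v₁²) = 577000 − ½·818·(32.2² − 1.52²) = 577000 − 424000 = 153000 Pa.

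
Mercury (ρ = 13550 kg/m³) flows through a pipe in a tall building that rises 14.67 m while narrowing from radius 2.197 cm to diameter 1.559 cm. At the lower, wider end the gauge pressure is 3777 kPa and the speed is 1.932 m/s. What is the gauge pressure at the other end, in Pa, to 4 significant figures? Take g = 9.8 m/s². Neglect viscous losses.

P₂ ≈ 258500 Pa

Mass conservation (A₁v₁ = A₂v₂) gives v₂ = 1.932 × 15.16/1.909 = 15.35 m/s.
Bernoulli: P₁ + ½ρv₁² + ρg h₁ = P₂ + ½ρv₂² + ρg h₂, so P₂ = P₁ + ½ρ(v₁² − v₂²) − ρg(h₂ − h₁).
P₂ = 3777000 + ½·13550·(1.932² − 15.35²) − 13550·9.8·(+14.67) = 3777000 + (-1571000) − (1948000) = 258500 Pa.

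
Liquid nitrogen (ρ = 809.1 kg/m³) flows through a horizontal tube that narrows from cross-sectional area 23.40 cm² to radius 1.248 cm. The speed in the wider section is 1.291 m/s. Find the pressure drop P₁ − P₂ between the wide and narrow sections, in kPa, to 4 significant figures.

ΔP = 14.75 kPa

Continuity gives A₁v₁ = A₂v₂, so v₂ = (23.40 cm²)/(4.893 cm²) × 1.291 m/s = 6.174 m/s.
Along the horizontal streamline, P + ½ρv² is constant.
P₁ − P₂ = ½·809.1·(6.174² − 1.291²) = ½·809.1·36.45 = 14750 Pa.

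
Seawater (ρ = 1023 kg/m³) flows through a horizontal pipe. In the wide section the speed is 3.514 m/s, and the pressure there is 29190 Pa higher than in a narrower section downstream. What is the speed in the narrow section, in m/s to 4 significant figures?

Along the level pipe P + ½ρv² is conserved, hence v₂² = v₁² + 2(P₁ − P₂)/ρ.
v₂ = √(3.514² + 2·29190/1023) = √(12.35 + 57.07) = 8.332 m/s.

v₂ = 8.332 m/s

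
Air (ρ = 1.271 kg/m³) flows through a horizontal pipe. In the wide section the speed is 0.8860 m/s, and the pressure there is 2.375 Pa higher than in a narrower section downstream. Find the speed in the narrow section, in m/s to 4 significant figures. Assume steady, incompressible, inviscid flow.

v₂ ≈ 2.127 m/s

With h₁ = h₂, rearranging Bernoulli gives v₂ = √(v₁² + 2ΔP/ρ).
v₂ = √(0.8860² + 2·2.375/1.271) = √(0.7850 + 3.737) = 2.127 m/s.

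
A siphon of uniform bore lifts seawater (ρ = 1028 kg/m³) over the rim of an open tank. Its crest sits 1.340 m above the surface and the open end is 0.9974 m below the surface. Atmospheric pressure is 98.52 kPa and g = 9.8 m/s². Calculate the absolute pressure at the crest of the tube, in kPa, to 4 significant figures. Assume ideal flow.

P_top = 74.97 kPa

Bernoulli surface→outlet gives ½v² = g·h_out, so v = √(2·9.8·0.9974) = 4.421 m/s.
Continuity keeps v the same throughout the tube; from surface to crest, P_atm + 0 = P_top + ½ρv² + ρg·h_top.
P_top = 98520 − ½·1028·4.421² − 1028·9.8·1.340 = 74970 Pa.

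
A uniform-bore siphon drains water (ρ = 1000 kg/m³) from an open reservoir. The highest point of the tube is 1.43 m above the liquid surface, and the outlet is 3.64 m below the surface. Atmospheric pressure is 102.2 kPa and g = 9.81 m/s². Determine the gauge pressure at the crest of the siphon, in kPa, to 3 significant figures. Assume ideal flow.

From the surface to the outlet (both open to atmosphere, surface at rest): v = √(2g·h_out) = √(2·9.81·3.64) = 8.45 m/s.
The bore is uniform, so the speed at the crest is the same v. Bernoulli surface→crest: P_atm = P_top + ½ρv² + ρg·h_top.
P_top = 102200 − ½·1000·8.45² − 1000·9.81·1.43 = 52500 Pa. So P_gauge = P_top − P_atm = -49700 Pa.

P_gauge = -49.7 kPa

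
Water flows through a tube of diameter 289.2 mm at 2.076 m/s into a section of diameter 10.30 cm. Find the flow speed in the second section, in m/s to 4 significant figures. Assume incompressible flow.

Mass conservation (A₁v₁ = A₂v₂) gives v₂ = 2.076 × 656.9/83.32 = 16.37 m/s.

v₂ ≈ 16.37 m/s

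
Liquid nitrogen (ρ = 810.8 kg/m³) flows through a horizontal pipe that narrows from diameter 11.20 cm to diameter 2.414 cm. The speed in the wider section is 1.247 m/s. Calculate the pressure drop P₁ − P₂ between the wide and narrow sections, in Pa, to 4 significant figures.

ΔP = 291500 Pa

Mass conservation (A₁v₁ = A₂v₂) gives v₂ = 1.247 × 98.52/4.577 = 26.84 m/s.
Along the horizontal streamline, P + ½ρv² is constant.
P₁ − P₂ = ½·810.8·(26.84² − 1.247²) = ½·810.8·719.0 = 291500 Pa.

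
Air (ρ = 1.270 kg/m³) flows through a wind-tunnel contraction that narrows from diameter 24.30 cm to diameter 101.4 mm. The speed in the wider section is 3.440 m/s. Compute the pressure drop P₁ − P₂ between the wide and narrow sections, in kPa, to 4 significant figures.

ΔP ≈ 0.2403 kPa

Continuity gives A₁v₁ = A₂v₂, so v₂ = (463.8 cm²)/(80.75 cm²) × 3.440 m/s = 19.76 m/s.
Along the horizontal streamline, P + ½ρv² is constant.
P₁ − P₂ = ½·1.270·(19.76² − 3.440²) = ½·1.270·378.5 = 240.3 Pa.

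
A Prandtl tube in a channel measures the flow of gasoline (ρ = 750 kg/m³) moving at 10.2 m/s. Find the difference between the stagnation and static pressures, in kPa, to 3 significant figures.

The dynamic pressure equals the rise in static pressure at the stagnation point: ΔP = ½ρv².
ΔP = ½·750·10.2² = 39000 Pa.

ΔP = 39.0 kPa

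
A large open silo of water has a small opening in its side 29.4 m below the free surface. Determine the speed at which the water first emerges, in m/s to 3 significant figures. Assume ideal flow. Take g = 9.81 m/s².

v = 24.0 m/s

The surface is effectively still and both ends are open, so ½v² = gh and v = √(2·9.81·29.4) = 24.0 m/s.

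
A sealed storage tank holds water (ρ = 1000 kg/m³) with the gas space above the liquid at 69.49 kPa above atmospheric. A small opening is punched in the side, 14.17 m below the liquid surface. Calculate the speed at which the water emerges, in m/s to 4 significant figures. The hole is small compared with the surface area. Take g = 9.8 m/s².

Take point 1 at the surface (v₁ ≈ 0) and point 2 at the hole (at atmospheric pressure). Bernoulli: P₁ + ρg h = P_atm + ½ρv₂².
With P₁ − P_atm = 69490 Pa, v₂ = √(2gh + 2ΔP/ρ) = √(2·9.8·14.17 + 2·69490/1000) = 20.41 m/s.

v ≈ 20.41 m/s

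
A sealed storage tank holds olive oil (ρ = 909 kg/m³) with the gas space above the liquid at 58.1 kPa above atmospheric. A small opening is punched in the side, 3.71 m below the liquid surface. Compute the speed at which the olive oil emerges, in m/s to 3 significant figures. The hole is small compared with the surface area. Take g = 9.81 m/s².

v ≈ 14.2 m/s

Take point 1 at the surface (v₁ ≈ 0) and point 2 at the hole (at atmospheric pressure). Bernoulli: P₁ + ρg h = P_atm + ½ρv₂².
With P₁ − P_atm = 58100 Pa, v₂ = √(2gh + 2ΔP/ρ) = √(2·9.81·3.71 + 2·58100/909) = 14.2 m/s.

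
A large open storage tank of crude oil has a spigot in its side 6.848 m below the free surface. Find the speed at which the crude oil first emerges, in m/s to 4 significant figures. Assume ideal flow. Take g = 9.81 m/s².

Bernoulli from surface to hole (P equal, v_surface ≈ 0): v = √(2gh) = √(2×9.81×6.848) = 11.59 m/s.

v ≈ 11.59 m/s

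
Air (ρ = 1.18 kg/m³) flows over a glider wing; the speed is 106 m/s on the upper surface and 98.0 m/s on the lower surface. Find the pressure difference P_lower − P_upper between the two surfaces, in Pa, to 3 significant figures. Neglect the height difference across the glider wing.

ΔP = 963 Pa

With negligible Δh, P + ½ρv² is constant, so P_low − P_up = ½ρ(v_up² − v_low²).
ΔP = ½·1.18·(106² − 98.0²) = 963 Pa.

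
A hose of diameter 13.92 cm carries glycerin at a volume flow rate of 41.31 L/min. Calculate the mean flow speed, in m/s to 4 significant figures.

Q = 41.31 L/min = 0.0006885 m³/s.
v = Q/A = 0.0006885 / 0.01522 = 0.04524 m/s.

0.04524 m/s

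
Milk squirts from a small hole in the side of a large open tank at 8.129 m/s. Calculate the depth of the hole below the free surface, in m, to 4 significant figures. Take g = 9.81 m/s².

Torricelli: v = √(2gh), so h = v²/(2g).
h = 8.129²/(2·9.81) = 66.08/19.62 = 3.368 m.

h = 3.368 m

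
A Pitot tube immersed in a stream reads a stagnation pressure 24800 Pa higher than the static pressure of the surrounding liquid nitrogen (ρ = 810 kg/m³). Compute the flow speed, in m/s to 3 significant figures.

At the stagnation point the flow is brought to rest, so Bernoulli gives P_stag − P_static = ½ρv².
v = √(2ΔP/ρ) = √(2·24800/810) = 7.83 m/s.

v ≈ 7.83 m/s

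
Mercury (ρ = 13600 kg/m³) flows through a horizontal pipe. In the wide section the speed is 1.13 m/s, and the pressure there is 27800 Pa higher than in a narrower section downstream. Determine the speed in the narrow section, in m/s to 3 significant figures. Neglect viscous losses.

Horizontal Bernoulli: P₁ + ½ρv₁² = P₂ + ½ρv₂², so v₂² = v₁² + 2(P₁ − P₂)/ρ.
v₂ = √(1.13² + 2·27800/13600) = √(1.28 + 4.09) = 2.32 m/s.

v₂ ≈ 2.32 m/s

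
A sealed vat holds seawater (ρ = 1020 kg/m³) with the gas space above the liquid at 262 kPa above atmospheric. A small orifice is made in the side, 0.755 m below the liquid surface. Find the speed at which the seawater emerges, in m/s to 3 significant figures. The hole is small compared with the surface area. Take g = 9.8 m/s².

v = 23.0 m/s

Take point 1 at the surface (v₁ ≈ 0) and point 2 at the hole (at atmospheric pressure). Bernoulli: P₁ + ρg h = P_atm + ½ρv₂².
With P₁ − P_atm = 262000 Pa, v₂ = √(2gh + 2ΔP/ρ) = √(2·9.8·0.755 + 2·262000/1020) = 23.0 m/s.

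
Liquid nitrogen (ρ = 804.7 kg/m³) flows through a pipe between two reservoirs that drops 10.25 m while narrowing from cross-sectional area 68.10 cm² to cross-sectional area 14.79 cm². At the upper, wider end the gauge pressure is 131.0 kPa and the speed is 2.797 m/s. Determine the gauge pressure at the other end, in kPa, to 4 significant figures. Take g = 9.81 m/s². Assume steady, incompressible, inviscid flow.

Continuity gives A₁v₁ = A₂v₂, so v₂ = (68.10 cm²)/(14.79 cm²) × 2.797 m/s = 12.88 m/s.
Energy conservation along the streamline gives P₂ = P₁ − ½ρ(v₂² − v₁²) − ρg(h₂ − h₁).
P₂ = 131000 + ½·804.7·(2.797² − 12.88²) − 804.7·9.81·(−10.25) = 131000 + (-63590) − (-80910) = 148300 Pa.

P₂ = 148.3 kPa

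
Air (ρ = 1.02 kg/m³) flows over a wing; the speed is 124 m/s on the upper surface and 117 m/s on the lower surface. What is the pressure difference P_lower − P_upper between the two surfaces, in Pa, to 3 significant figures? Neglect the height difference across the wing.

ΔP ≈ 860 Pa

The pressure is lower where the speed is higher: ΔP = ½ρ(v_up² − v_low²).
ΔP = ½·1.02·(124² − 117²) = 860 Pa.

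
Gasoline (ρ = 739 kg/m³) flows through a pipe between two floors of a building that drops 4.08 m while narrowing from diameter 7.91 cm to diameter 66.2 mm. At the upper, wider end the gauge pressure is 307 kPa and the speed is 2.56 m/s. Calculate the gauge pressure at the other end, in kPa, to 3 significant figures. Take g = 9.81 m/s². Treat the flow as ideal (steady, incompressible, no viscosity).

334 kPa

By continuity, v₂ = v₁·A₁/A₂ = 2.56·(49.1/34.4) = 3.65 m/s.
Applying Bernoulli between the two ends and solving for P₂: P₂ = P₁ + ½ρ(v₁² − v₂²) − ρgΔh.
P₂ = 307000 + ½·739·(2.56² − 3.65²) − 739·9.81·(−4.08) = 307000 + (-2510) − (-29600) = 334000 Pa.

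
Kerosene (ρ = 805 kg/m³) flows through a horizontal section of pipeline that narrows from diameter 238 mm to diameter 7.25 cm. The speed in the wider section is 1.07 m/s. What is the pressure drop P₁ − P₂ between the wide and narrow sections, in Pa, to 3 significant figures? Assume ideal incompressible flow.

Continuity gives A₁v₁ = A₂v₂, so v₂ = (445 cm²)/(41.3 cm²) × 1.07 m/s = 11.5 m/s.
Along the horizontal streamline, P + ½ρv² is constant.
P₁ − P₂ = ½·805·(11.5² − 1.07²) = ½·805·132 = 53100 Pa.

ΔP ≈ 53100 Pa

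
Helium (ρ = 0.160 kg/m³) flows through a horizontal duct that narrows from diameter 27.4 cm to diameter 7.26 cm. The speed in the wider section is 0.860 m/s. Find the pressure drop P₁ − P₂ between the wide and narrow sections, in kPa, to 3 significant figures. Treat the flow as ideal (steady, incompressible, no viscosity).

Continuity gives A₁v₁ = A₂v₂, so v₂ = (590 cm²)/(41.4 cm²) × 0.860 m/s = 12.2 m/s.
Along the horizontal streamline, P + ½ρv² is constant.
P₁ − P₂ = ½·0.160·(12.2² − 0.860²) = ½·0.160·149 = 11.9 Pa.

ΔP ≈ 0.0119 kPa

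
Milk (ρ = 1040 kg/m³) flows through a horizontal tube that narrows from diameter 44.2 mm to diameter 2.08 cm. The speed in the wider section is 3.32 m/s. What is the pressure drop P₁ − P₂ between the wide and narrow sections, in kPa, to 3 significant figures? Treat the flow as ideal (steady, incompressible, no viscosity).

The volume flow rate is constant, so v₂ = (A₁/A₂)v₁ = (15.3/3.40)·3.32 = 15.0 m/s.
With no height change, Bernoulli's equation is P₁ + ½ρv₁² = P₂ + ½ρv₂².
P₁ − P₂ = ½·1040·(15.0² − 3.32²) = ½·1040·214 = 111000 Pa.

ΔP ≈ 111 kPa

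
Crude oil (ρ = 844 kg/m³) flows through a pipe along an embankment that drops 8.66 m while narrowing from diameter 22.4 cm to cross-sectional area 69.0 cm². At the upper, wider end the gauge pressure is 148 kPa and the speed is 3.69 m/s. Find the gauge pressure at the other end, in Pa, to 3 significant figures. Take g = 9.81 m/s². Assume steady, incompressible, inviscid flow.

38000 Pa

Continuity gives A₁v₁ = A₂v₂, so v₂ = (394 cm²)/(69.0 cm²) × 3.69 m/s = 21.1 m/s.
Bernoulli: P₁ + ½ρv₁² + ρg h₁ = P₂ + ½ρv₂² + ρg h₂, so P₂ = P₁ + ½ρ(v₁² − v₂²) − ρg(h₂ − h₁).
P₂ = 148000 + ½·844·(3.69² − 21.1²) − 844·9.81·(−8.66) = 148000 + (-182000) − (-71700) = 38000 Pa.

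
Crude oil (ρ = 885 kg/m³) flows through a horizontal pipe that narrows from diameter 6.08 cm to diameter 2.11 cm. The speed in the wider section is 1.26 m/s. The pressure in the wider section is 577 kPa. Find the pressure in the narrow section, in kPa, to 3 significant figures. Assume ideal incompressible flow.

The volume flow rate is constant, so v₂ = (A₁/A₂)v₁ = (29.0/3.50)·1.26 = 10.5 m/s.
Along the horizontal streamline, P + ½ρv² is constant.
P₂ = P₁ − ½ρ(v₂² − v₁²) = 577000 − ½·885·(10.5² − 1.26²) = 577000 − 47700 = 529000 Pa.

P₂ ≈ 529 kPa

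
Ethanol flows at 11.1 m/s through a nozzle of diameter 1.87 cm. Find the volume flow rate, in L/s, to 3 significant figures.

Q ≈ 3.05 L/s

Q = A·v = 0.000275 m² × 11.1 m/s = 0.00305 m³/s.
Converting: 0.00305 m³/s × 1000 = 3.05 L/s.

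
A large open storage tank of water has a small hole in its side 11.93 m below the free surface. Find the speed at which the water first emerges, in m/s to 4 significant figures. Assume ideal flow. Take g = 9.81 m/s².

With the surface at rest and both surface and jet at atmospheric pressure, Bernoulli gives ρg h = ½ρv², so v = √(2gh) = √(2·9.81·11.93) = 15.30 m/s.

15.30 m/s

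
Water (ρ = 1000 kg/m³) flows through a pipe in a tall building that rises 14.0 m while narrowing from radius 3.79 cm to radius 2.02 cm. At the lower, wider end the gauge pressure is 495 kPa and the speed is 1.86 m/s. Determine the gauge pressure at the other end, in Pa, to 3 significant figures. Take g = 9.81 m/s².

The volume flow rate is constant, so v₂ = (A₁/A₂)v₁ = (45.1/12.8)·1.86 = 6.55 m/s.
Energy conservation along the streamline gives P₂ = P₁ − ½ρ(v₂² − v₁²) − ρg(h₂ − h₁).
P₂ = 495000 + ½·1000·(1.86² − 6.55²) − 1000·9.81·(+14.0) = 495000 + (-19700) − (137000) = 338000 Pa.

P₂ ≈ 338000 Pa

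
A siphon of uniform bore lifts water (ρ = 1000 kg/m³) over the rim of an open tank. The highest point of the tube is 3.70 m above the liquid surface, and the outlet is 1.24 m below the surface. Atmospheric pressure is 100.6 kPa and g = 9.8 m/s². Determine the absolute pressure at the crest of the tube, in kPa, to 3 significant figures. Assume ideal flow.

The outlet speed comes from Torricelli: v = √(2g·1.24) = 4.93 m/s.
The bore is uniform, so the speed at the crest is the same v. Bernoulli surface→crest: P_atm = P_top + ½ρv² + ρg·h_top.
P_top = 100600 − ½·1000·4.93² − 1000·9.8·3.70 = 52200 Pa.

P_top ≈ 52.2 kPa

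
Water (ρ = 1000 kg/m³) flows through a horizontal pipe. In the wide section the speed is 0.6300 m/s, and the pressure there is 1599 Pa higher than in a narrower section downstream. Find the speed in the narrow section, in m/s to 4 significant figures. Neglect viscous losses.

v₂ = 1.896 m/s

With h₁ = h₂, rearranging Bernoulli gives v₂ = √(v₁² + 2ΔP/ρ).
v₂ = √(0.6300² + 2·1599/1000) = √(0.3969 + 3.198) = 1.896 m/s.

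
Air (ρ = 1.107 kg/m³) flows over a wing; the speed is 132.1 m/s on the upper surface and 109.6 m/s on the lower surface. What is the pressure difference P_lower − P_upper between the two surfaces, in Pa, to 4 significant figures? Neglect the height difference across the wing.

3010 Pa

With negligible Δh, P + ½ρv² is constant, so P_low − P_up = ½ρ(v_up² − v_low²).
ΔP = ½·1.107·(132.1² − 109.6²) = 3010 Pa.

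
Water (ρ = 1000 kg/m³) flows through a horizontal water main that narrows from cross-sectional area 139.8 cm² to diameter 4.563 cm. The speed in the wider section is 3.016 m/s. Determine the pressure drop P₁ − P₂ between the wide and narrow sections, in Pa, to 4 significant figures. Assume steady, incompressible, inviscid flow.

ΔP ≈ 327900 Pa

Continuity gives A₁v₁ = A₂v₂, so v₂ = (139.8 cm²)/(16.35 cm²) × 3.016 m/s = 25.78 m/s.
With no height change, Bernoulli's equation is P₁ + ½ρv₁² = P₂ + ½ρv₂².
P₁ − P₂ = ½·1000·(25.78² − 3.016²) = ½·1000·655.7 = 327900 Pa.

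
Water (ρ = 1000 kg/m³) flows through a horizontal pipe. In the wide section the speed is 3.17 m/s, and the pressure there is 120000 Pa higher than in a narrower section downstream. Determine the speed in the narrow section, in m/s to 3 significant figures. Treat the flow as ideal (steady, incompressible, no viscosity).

Along the level pipe P + ½ρv² is conserved, hence v₂² = v₁² + 2(P₁ − P₂)/ρ.
v₂ = √(3.17² + 2·120000/1000) = √(10.0 + 240) = 15.8 m/s.

15.8 m/s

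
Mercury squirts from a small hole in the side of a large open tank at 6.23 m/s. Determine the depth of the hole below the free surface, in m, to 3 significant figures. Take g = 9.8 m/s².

Torricelli: v = √(2gh), so h = v²/(2g).
h = 6.23²/(2·9.8) = 38.8/19.60 = 1.98 m.

h = 1.98 m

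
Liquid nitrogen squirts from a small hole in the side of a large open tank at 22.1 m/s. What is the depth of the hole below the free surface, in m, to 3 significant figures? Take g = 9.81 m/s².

Torricelli: v = √(2gh), so h = v²/(2g).
h = 22.1²/(2·9.81) = 488/19.62 = 24.9 m.

h ≈ 24.9 m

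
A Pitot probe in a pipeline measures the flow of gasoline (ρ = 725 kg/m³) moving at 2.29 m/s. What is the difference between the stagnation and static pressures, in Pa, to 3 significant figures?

1900 Pa

Bernoulli between the free stream and the stagnation point: ½ρv² = P_stag − P_static.
ΔP = ½·725·2.29² = 1900 Pa.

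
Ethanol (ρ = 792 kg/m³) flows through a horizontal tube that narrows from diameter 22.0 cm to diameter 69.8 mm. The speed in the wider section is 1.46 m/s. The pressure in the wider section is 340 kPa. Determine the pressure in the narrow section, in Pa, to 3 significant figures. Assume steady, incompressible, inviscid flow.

The volume flow rate is constant, so v₂ = (A₁/A₂)v₁ = (380/38.3)·1.46 = 14.5 m/s.
With no height change, Bernoulli's equation is P₁ + ½ρv₁² = P₂ + ½ρv₂².
P₂ = P₁ − ½ρ(v₂² − v₁²) = 340000 − ½·792·(14.5² − 1.46²) = 340000 − 82500 = 258000 Pa.

P₂ ≈ 258000 Pa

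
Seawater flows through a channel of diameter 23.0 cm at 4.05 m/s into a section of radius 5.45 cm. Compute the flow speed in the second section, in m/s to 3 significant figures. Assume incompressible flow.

Continuity gives A₁v₁ = A₂v₂, so v₂ = (415 cm²)/(93.3 cm²) × 4.05 m/s = 18.0 m/s.

v₂ = 18.0 m/s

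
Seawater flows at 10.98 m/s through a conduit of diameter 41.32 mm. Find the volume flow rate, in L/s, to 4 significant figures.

Q = A·v = 0.001341 m² × 10.98 m/s = 0.01472 m³/s.
Converting: 0.01472 m³/s × 1000 = 14.72 L/s.

Q ≈ 14.72 L/s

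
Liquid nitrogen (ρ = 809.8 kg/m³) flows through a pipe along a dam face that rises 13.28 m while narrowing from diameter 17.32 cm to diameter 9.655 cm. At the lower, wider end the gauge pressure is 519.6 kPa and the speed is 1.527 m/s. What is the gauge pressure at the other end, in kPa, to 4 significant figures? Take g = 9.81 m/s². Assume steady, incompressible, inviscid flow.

P₂ = 405.3 kPa

The volume flow rate is constant, so v₂ = (A₁/A₂)v₁ = (235.6/73.21)·1.527 = 4.914 m/s.
Applying Bernoulli between the two ends and solving for P₂: P₂ = P₁ + ½ρ(v₁² − v₂²) − ρgΔh.
P₂ = 519600 + ½·809.8·(1.527² − 4.914²) − 809.8·9.81·(+13.28) = 519600 + (-8833) − (105500) = 405300 Pa.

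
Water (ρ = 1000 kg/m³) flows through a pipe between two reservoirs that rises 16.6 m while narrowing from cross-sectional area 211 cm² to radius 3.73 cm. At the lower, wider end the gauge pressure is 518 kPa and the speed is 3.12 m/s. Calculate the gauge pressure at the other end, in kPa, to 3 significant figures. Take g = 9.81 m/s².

P₂ = 247 kPa

Continuity gives A₁v₁ = A₂v₂, so v₂ = (211 cm²)/(43.7 cm²) × 3.12 m/s = 15.1 m/s.
Bernoulli: P₁ + ½ρv₁² + ρg h₁ = P₂ + ½ρv₂² + ρg h₂, so P₂ = P₁ + ½ρ(v₁² − v₂²) − ρg(h₂ − h₁).
P₂ = 518000 + ½·1000·(3.12² − 15.1²) − 1000·9.81·(+16.6) = 518000 + (-109000) − (163000) = 247000 Pa.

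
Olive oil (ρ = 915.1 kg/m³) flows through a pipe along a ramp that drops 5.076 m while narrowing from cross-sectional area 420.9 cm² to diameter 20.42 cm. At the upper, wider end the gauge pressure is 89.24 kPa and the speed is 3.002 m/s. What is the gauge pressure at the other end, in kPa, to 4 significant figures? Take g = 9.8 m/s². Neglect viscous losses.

Continuity gives A₁v₁ = A₂v₂, so v₂ = (420.9 cm²)/(327.5 cm²) × 3.002 m/s = 3.858 m/s.
Energy conservation along the streamline gives P₂ = P₁ − ½ρ(v₂² − v₁²) − ρg(h₂ − h₁).
P₂ = 89240 + ½·915.1·(3.002² − 3.858²) − 915.1·9.8·(−5.076) = 89240 + (-2688) − (-45520) = 132100 Pa.

P₂ = 132.1 kPa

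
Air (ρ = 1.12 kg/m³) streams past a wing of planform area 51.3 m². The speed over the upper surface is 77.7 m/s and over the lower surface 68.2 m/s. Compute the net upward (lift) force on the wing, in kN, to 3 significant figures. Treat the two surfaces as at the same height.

F ≈ 39.8 kN

With equal heights on the two surfaces, Bernoulli gives P_lower − P_upper = ½ρ(v_upper² − v_lower²).
ΔP = ½·1.12·(77.7² − 68.2²) = 776 Pa.
Lift = ΔP · A = 776 × 51.3 = 39800 N.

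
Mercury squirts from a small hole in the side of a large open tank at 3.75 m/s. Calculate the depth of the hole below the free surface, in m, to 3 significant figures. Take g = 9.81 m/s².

h ≈ 0.717 m

For a small hole in a large open tank, ½v² = gh, giving h = v²/(2g).
h = 3.75²/(2·9.81) = 14.1/19.62 = 0.717 m.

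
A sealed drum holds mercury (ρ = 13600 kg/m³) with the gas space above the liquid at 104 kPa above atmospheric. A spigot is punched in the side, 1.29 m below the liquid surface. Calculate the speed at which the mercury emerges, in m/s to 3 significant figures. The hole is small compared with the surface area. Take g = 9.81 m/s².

6.37 m/s

Take point 1 at the surface (v₁ ≈ 0) and point 2 at the hole (at atmospheric pressure). Bernoulli: P₁ + ρg h = P_atm + ½ρv₂².
With P₁ − P_atm = 104000 Pa, v₂ = √(2gh + 2ΔP/ρ) = √(2·9.81·1.29 + 2·104000/13600) = 6.37 m/s.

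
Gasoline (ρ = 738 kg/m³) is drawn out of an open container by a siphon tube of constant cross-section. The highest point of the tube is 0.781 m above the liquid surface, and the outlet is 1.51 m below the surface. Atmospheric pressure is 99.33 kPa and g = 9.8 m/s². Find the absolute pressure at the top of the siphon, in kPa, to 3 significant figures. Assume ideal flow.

The outlet speed comes from Torricelli: v = √(2g·1.51) = 5.44 m/s.
With constant cross-section the crest speed equals v; applying Bernoulli from the surface up to the crest, P_top = P_atm − ½ρv² − ρg·h_top.
P_top = 99330 − ½·738·5.44² − 738·9.8·0.781 = 82800 Pa.

P_top ≈ 82.8 kPa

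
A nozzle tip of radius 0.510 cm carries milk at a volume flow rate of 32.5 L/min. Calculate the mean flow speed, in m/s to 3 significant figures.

Q = 32.5 L/min = 0.000542 m³/s.
v = Q/A = 0.000542 / 0.0000817 = 6.63 m/s.

v = 6.63 m/s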